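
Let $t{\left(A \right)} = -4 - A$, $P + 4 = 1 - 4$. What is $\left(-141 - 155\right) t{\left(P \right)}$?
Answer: $-888$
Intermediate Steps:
$P = -7$ ($P = -4 + \left(1 - 4\right) = -4 - 3 = -7$)
$\left(-141 - 155\right) t{\left(P \right)} = \left(-141 - 155\right) \left(-4 - -7\right) = - 296 \left(-4 + 7\right) = \left(-296\right) 3 = -888$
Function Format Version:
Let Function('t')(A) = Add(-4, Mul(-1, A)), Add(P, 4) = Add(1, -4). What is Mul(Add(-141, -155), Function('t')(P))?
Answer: -888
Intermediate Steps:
P = -7 (P = Add(-4, Add(1, -4)) = Add(-4, -3) = -7)
Mul(Add(-141, -155), Function('t')(P)) = Mul(Add(-141, -155), Add(-4, Mul(-1, -7))) = Mul(-296, Add(-4, 7)) = Mul(-296, 3) = -888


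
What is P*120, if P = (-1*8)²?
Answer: 7680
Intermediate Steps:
P = 64 (P = (-8)² = 64)
P*120 = 64*120 = 7680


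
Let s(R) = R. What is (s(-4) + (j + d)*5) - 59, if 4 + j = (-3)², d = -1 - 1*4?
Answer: -63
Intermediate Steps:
d = -5 (d = -1 - 4 = -5)
j = 5 (j = -4 + (-3)² = -4 + 9 = 5)
(s(-4) + (j + d)*5) - 59 = (-4 + (5 - 5)*5) - 59 = (-4 + 0*5) - 59 = (-4 + 0) - 59 = -4 - 59 = -63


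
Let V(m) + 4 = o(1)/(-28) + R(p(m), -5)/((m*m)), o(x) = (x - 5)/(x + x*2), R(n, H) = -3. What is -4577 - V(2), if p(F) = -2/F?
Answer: -384073/84 ≈ -4572.3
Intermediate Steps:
o(x) = (-5 + x)/(3*x) (o(x) = (-5 + x)/(x + 2*x) = (-5 + x)/((3*x)) = (-5 + x)*(1/(3*x)) = (-5 + x)/(3*x))
V(m) = -83/21 - 3/m² (V(m) = -4 + (((⅓)*(-5 + 1)/1)/(-28) - 3/m²) = -4 + (((⅓)*1*(-4))*(-1/28) - 3/m²) = -4 + (-4/3*(-1/28) - 3/m²) = -4 + (1/21 - 3/m²) = -83/21 - 3/m²)
-4577 - V(2) = -4577 - (-83/21 - 3/2²) = -4577 - (-83/21 - 3*¼) = -4577 - (-83/21 - ¾) = -4577 - 1*(-395/84) = -4577 + 395/84 = -384073/84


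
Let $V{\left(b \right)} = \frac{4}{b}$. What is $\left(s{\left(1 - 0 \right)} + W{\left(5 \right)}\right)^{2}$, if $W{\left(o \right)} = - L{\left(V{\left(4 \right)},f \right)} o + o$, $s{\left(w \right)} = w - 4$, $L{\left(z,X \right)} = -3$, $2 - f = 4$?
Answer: $289$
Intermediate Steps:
$f = -2$ ($f = 2 - 4 = -2$)
$s{\left(w \right)} = -4 + w$
$W{\left(o \right)} = 4 o$ ($W{\left(o \right)} = \left(-1\right) \left(-3\right) o + o = 3 o + o = 4 o$)
$\left(s{\left(1 - 0 \right)} + W{\left(5 \right)}\right)^{2} = \left(\left(-4 + \left(1 - 0\right)\right) + 4 \cdot 5\right)^{2} = \left(\left(-4 + \left(1 + 0\right)\right) + 20\right)^{2} = \left(\left(-4 + 1\right) + 20\right)^{2} = \left(-3 + 20\right)^{2} = 17^{2} = 289$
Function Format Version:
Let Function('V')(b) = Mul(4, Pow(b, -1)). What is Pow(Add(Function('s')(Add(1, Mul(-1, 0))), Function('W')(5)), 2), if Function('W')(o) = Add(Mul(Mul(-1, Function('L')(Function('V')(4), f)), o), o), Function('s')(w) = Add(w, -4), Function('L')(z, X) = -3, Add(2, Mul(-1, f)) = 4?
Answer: 289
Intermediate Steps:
f = -2 (f = Add(2, Mul(-1, 4)) = Add(2, -4) = -2)
Function('s')(w) = Add(-4, w)
Function('W')(o) = Mul(4, o) (Function('W')(o) = Add(Mul(Mul(-1, -3), o), o) = Add(Mul(3, o), o) = Mul(4, o))
Pow(Add(Function('s')(Add(1, Mul(-1, 0))), Function('W')(5)), 2) = Pow(Add(Add(-4, Add(1, Mul(-1, 0))), Mul(4, 5)), 2) = Pow(Add(Add(-4, Add(1, 0)), 20), 2) = Pow(Add(Add(-4, 1), 20), 2) = Pow(Add(-3, 20), 2) = Pow(17, 2) = 289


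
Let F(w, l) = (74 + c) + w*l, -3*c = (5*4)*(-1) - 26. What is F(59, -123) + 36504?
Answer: 88009/3 ≈ 29336.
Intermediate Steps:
c = 46/3 (c = -((5*4)*(-1) - 26)/3 = -(20*(-1) - 26)/3 = -(-20 - 26)/3 = -1/3*(-46) = 46/3 ≈ 15.333)
F(w, l) = 268/3 + l*w (F(w, l) = (74 + 46/3) + w*l = 268/3 + l*w)
F(59, -123) + 36504 = (268/3 - 123*59) + 36504 = (268/3 - 7257) + 36504 = -21503/3 + 36504 = 88009/3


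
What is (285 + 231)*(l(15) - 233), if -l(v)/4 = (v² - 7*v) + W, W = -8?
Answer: -351396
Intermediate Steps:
l(v) = 32 - 4*v² + 28*v (l(v) = -4*((v² - 7*v) - 8) = -4*(-8 + v² - 7*v) = 32 - 4*v² + 28*v)
(285 + 231)*(l(15) - 233) = (285 + 231)*((32 - 4*15² + 28*15) - 233) = 516*((32 - 4*225 + 420) - 233) = 516*((32 - 900 + 420) - 233) = 516*(-448 - 233) = 516*(-681) = -351396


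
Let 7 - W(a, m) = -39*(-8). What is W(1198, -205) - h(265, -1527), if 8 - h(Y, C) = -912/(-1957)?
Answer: -32191/103 ≈ -312.53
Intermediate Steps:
h(Y, C) = 776/103 (h(Y, C) = 8 - (-912)/(-1957) = 8 - (-912)*(-1)/1957 = 8 - 1*48/103 = 8 - 48/103 = 776/103)
W(a, m) = -305 (W(a, m) = 7 - (-39)*(-8) = 7 - 1*312 = 7 - 312 = -305)
W(1198, -205) - h(265, -1527) = -305 - 1*776/103 = -305 - 776/103 = -32191/103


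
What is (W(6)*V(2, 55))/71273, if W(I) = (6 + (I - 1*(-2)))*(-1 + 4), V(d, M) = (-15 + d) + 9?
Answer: -168/71273 ≈ -0.0023571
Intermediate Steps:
V(d, M) = -6 + d
W(I) = 24 + 3*I (W(I) = (6 + (I + 2))*3 = (6 + (2 + I))*3 = (8 + I)*3 = 24 + 3*I)
(W(6)*V(2, 55))/71273 = ((24 + 3*6)*(-6 + 2))/71273 = ((24 + 18)*(-4))*(1/71273) = (42*(-4))*(1/71273) = -168*1/71273 = -168/71273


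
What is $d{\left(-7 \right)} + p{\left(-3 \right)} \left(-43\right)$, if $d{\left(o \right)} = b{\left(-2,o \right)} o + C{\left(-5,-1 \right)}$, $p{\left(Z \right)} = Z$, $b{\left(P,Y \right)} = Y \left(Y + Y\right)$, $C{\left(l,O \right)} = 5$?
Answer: $-552$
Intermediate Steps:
$b{\left(P,Y \right)} = 2 Y^{2}$ ($b{\left(P,Y \right)} = Y 2 Y = 2 Y^{2}$)
$d{\left(o \right)} = 5 + 2 o^{3}$ ($d{\left(o \right)} = 2 o^{2} o + 5 = 2 o^{3} + 5 = 5 + 2 o^{3}$)
$d{\left(-7 \right)} + p{\left(-3 \right)} \left(-43\right) = \left(5 + 2 \left(-7\right)^{3}\right) - -129 = \left(5 + 2 \left(-343\right)\right) + 129 = \left(5 - 686\right) + 129 = -681 + 129 = -552$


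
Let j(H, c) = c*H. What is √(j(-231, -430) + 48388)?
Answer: √147718 ≈ 384.34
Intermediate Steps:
j(H, c) = H*c
√(j(-231, -430) + 48388) = √(-231*(-430) + 48388) = √(99330 + 48388) = √147718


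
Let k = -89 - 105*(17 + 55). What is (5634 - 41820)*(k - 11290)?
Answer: 685326654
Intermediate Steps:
k = -7649 (k = -89 - 105*72 = -89 - 7560 = -7649)
(5634 - 41820)*(k - 11290) = (5634 - 41820)*(-7649 - 11290) = -36186*(-18939) = 685326654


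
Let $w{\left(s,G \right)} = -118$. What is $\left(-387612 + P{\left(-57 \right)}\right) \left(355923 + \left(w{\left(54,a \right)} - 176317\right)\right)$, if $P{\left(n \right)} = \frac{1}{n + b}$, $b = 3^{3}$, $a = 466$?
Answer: $- \frac{1043575629584}{15} \approx -6.9572 \cdot 10^{10}$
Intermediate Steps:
$b = 27$
$P{\left(n \right)} = \frac{1}{27 + n}$ ($P{\left(n \right)} = \frac{1}{n + 27} = \frac{1}{27 + n}$)
$\left(-387612 + P{\left(-57 \right)}\right) \left(355923 + \left(w{\left(54,a \right)} - 176317\right)\right) = \left(-387612 + \frac{1}{27 - 57}\right) \left(355923 - 176435\right) = \left(-387612 + \frac{1}{-30}\right) \left(355923 - 176435\right) = \left(-387612 - \frac{1}{30}\right) 179488 = \left(- \frac{11628361}{30}\right) 179488 = - \frac{1043575629584}{15}$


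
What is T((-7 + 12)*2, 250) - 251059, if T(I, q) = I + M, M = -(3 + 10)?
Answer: -251062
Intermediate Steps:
M = -13 (M = -1*13 = -13)
T(I, q) = -13 + I (T(I, q) = I - 13 = -13 + I)
T((-7 + 12)*2, 250) - 251059 = (-13 + (-7 + 12)*2) - 251059 = (-13 + 5*2) - 251059 = (-13 + 10) - 251059 = -3 - 251059 = -251062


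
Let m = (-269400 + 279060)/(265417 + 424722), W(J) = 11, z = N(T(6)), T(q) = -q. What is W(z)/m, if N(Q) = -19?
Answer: 7591529/9660 ≈ 785.87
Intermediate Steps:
z = -19
m = 9660/690139 ≈ 0.013997
W(z)/m = 11/(9660/690139) = 11*(690139/9660) = 7591529/9660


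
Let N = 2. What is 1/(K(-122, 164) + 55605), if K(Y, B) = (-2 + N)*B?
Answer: 1/55605 ≈ 1.7984e-5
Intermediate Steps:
K(Y, B) = 0 (K(Y, B) = (-2 + 2)*B = 0*B = 0)
1/(K(-122, 164) + 55605) = 1/(0 + 55605) = 1/55605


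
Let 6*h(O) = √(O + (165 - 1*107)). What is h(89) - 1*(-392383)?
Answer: 392383 + 7*√3/6 ≈ 3.9239e+5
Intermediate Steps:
h(O) = √(58 + O)/6 (h(O) = √(O + (165 - 1*107))/6 = √(O + (165 - 107))/6 = √(O + 58)/6 = √(58 + O)/6)
h(89) - 1*(-392383) = √(58 + 89)/6 - 1*(-392383) = √147/6 + 392383 = (7*√3)/6 + 392383 = 7*√3/6 + 392383 = 392383 + 7*√3/6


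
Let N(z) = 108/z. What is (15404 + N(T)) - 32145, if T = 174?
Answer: -485471/29 ≈ -16740.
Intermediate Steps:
(15404 + N(T)) - 32145 = (15404 + 108/174) - 32145 = (15404 + 108*(1/174)) - 32145 = (15404 + 18/29) - 32145 = 446734/29 - 32145 = -485471/29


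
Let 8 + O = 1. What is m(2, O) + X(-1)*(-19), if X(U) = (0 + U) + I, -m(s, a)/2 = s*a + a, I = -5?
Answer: 156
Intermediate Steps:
O = -7 (O = -8 + 1 = -7)
m(s, a) = -2*a - 2*a*s (m(s, a) = -2*(s*a + a) = -2*(a*s + a) = -2*(a + a*s) = -2*a - 2*a*s)
X(U) = -5 + U (X(U) = (0 + U) - 5 = U - 5 = -5 + U)
m(2, O) + X(-1)*(-19) = -2*(-7)*(1 + 2) + (-5 - 1)*(-19) = -2*(-7)*3 - 6*(-19) = 42 + 114 = 156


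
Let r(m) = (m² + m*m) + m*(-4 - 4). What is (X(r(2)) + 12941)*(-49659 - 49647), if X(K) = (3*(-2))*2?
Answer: -1283927274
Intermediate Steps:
r(m) = -8*m + 2*m² (r(m) = (m² + m²) + m*(-8) = 2*m² - 8*m = -8*m + 2*m²)
X(K) = -12 (X(K) = -6*2 = -12)
(X(r(2)) + 12941)*(-49659 - 49647) = (-12 + 12941)*(-49659 - 49647) = 12929*(-99306) = -1283927274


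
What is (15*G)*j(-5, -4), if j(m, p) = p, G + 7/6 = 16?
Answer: -890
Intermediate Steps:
G = 89/6 (G = -7/6 + 16 = 89/6 ≈ 14.833)
(15*G)*j(-5, -4) = (15*(89/6))*(-4) = (445/2)*(-4) = -890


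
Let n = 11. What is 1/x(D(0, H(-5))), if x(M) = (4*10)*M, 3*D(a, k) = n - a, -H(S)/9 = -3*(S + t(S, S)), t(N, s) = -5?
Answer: 3/440 ≈ 0.0068182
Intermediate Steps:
H(S) = -135 + 27*S (H(S) = -(-27)*(S - 5) = -(-27)*(-5 + S) = -9*(15 - 3*S) = -135 + 27*S)
D(a, k) = 11/3 - a/3 (D(a, k) = (11 - a)/3 = 11/3 - a/3)
x(M) = 40*M
1/x(D(0, H(-5))) = 1/(40*(11/3 - 1/3*0)) = 1/(40*(11/3 + 0)) = 1/(40*(11/3)) = 1/(440/3) = 3/440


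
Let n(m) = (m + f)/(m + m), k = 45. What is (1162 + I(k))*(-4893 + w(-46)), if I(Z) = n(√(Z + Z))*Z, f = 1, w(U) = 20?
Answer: -11544137/2 - 14619*√10/4 ≈ -5.7836e+6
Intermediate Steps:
n(m) = (1 + m)/(2*m) (n(m) = (m + 1)/(m + m) = (1 + m)/((2*m)) = (1 + m)*(1/(2*m)) = (1 + m)/(2*m))
I(Z) = √2*√Z*(1 + √2*√Z)/4 (I(Z) = ((1 + √(Z + Z))/(2*(√(Z + Z))))*Z = ((1 + √(2*Z))/(2*(√(2*Z))))*Z = ((1 + √2*√Z)/(2*((√2*√Z))))*Z = ((√2/(2*√Z))*(1 + √2*√Z)/2)*Z = (√2*(1 + √2*√Z)/(4*√Z))*Z = √2*√Z*(1 + √2*√Z)/4)
(1162 + I(k))*(-4893 + w(-46)) = (1162 + ((½)*45 + √2*√45/4))*(-4893 + 20) = (1162 + (45/2 + √2*(3*√5)/4))*(-4873) = (1162 + (45/2 + 3*√10/4))*(-4873) = (2369/2 + 3*√10/4)*(-4873) = -11544137/2 - 14619*√10/4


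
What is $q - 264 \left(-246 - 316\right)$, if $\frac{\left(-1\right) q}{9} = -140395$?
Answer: $1411923$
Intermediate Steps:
$q = 1263555$ ($q = \left(-9\right) \left(-140395\right) = 1263555$)
$q - 264 \left(-246 - 316\right) = 1263555 - 264 \left(-246 - 316\right) = 1263555 - 264 \left(-562\right) = 1263555 - -148368 = 1263555 + 148368 = 1411923$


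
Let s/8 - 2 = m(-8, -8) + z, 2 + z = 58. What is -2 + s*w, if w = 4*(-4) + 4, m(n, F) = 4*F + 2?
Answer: -2690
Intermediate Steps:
z = 56 (z = -2 + 58 = 56)
m(n, F) = 2 + 4*F
w = -12 (w = -16 + 4 = -12)
s = 224 (s = 16 + 8*((2 + 4*(-8)) + 56) = 16 + 8*((2 - 32) + 56) = 16 + 8*(-30 + 56) = 16 + 8*26 = 16 + 208 = 224)
-2 + s*w = -2 + 224*(-12) = -2 - 2688 = -2690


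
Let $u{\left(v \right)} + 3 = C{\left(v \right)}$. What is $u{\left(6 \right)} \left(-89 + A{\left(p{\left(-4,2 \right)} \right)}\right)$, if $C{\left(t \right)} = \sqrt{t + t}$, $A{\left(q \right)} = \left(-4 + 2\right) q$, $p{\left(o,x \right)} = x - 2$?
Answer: $267 - 178 \sqrt{3} \approx -41.305$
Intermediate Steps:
$p{\left(o,x \right)} = -2 + x$
$A{\left(q \right)} = - 2 q$
$C{\left(t \right)} = \sqrt{2} \sqrt{t}$ ($C{\left(t \right)} = \sqrt{2 t} = \sqrt{2} \sqrt{t}$)
$u{\left(v \right)} = -3 + \sqrt{2} \sqrt{v}$
$u{\left(6 \right)} \left(-89 + A{\left(p{\left(-4,2 \right)} \right)}\right) = \left(-3 + \sqrt{2} \sqrt{6}\right) \left(-89 - 2 \left(-2 + 2\right)\right) = \left(-3 + 2 \sqrt{3}\right) \left(-89 - 0\right) = \left(-3 + 2 \sqrt{3}\right) \left(-89 + 0\right) = \left(-3 + 2 \sqrt{3}\right) \left(-89\right) = 267 - 178 \sqrt{3}$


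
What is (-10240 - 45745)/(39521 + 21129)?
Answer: -11197/12130 ≈ -0.92308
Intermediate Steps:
(-10240 - 45745)/(39521 + 21129) = -55985/60650 = -55985*1/60650 = -11197/12130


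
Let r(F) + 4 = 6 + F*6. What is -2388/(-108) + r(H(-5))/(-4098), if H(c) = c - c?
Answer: 135914/6147 ≈ 22.111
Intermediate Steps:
H(c) = 0
r(F) = 2 + 6*F (r(F) = -4 + (6 + F*6) = -4 + (6 + 6*F) = 2 + 6*F)
-2388/(-108) + r(H(-5))/(-4098) = -2388/(-108) + (2 + 6*0)/(-4098) = -2388*(-1/108) + (2 + 0)*(-1/4098) = 199/9 + 2*(-1/4098) = 199/9 - 1/2049 = 135914/6147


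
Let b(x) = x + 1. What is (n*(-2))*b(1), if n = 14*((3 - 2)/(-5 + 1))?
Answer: 14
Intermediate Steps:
b(x) = 1 + x
n = -7/2 (n = 14*(1/(-4)) = 14*(1*(-¼)) = 14*(-¼) = -7/2 ≈ -3.5000)
(n*(-2))*b(1) = (-7/2*(-2))*(1 + 1) = 7*2 = 14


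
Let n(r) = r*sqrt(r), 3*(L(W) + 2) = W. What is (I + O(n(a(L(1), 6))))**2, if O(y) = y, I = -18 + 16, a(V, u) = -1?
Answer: (2 + I)**2 ≈ 3.0 + 4.0*I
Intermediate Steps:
L(W) = -2 + W/3
n(r) = r**(3/2)
I = -2
(I + O(n(a(L(1), 6))))**2 = (-2 + (-1)**(3/2))**2 = (-2 - I)**2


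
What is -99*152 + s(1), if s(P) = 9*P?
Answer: -15039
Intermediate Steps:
-99*152 + s(1) = -99*152 + 9*1 = -15048 + 9 = -15039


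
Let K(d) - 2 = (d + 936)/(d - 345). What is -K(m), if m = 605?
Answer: -2061/260 ≈ -7.9269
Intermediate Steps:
K(d) = 2 + (936 + d)/(-345 + d) (K(d) = 2 + (d + 936)/(d - 345) = 2 + (936 + d)/(-345 + d))
-K(m) = -3*(82 + 605)/(-345 + 605) = -3*687/260 = -1*2061/260 = -2061/260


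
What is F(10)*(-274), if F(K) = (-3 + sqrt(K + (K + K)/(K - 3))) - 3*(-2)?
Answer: -822 - 822*sqrt(70)/7 ≈ -1804.5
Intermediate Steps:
F(K) = 3 + sqrt(K + 2*K/(-3 + K)) (F(K) = (-3 + sqrt(K + (2*K)/(-3 + K))) + 6 = (-3 + sqrt(K + 2*K/(-3 + K))) + 6 = 3 + sqrt(K + 2*K/(-3 + K)))
F(10)*(-274) = (3 + sqrt(10*(-1 + 10)/(-3 + 10)))*(-274) = (3 + sqrt(10*9/7))*(-274) = (3 + sqrt(10*(1/7)*9))*(-274) = (3 + sqrt(90/7))*(-274) = (3 + 3*sqrt(70)/7)*(-274) = -822 - 822*sqrt(70)/7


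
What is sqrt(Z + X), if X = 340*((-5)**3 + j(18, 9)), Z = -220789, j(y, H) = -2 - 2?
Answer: 7*I*sqrt(5401) ≈ 514.44*I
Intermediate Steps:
j(y, H) = -4
X = -43860 (X = 340*((-5)**3 - 4) = 340*(-125 - 4) = 340*(-129) = -43860)
sqrt(Z + X) = sqrt(-220789 - 43860) = sqrt(-264649) = 7*I*sqrt(5401)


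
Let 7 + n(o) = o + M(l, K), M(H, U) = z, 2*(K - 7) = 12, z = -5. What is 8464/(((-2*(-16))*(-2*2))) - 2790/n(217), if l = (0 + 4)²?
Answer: -26153/328 ≈ -79.735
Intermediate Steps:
l = 16 (l = 4² = 16)
K = 13 (K = 7 + (½)*12 = 7 + 6 = 13)
M(H, U) = -5
n(o) = -12 + o (n(o) = -7 + (o - 5) = -7 + (-5 + o) = -12 + o)
8464/(((-2*(-16))*(-2*2))) - 2790/n(217) = 8464/(((-2*(-16))*(-2*2))) - 2790/(-12 + 217) = 8464/((32*(-4))) - 2790/205 = 8464/(-128) - 2790*1/205 = 8464*(-1/128) - 558/41 = -529/8 - 558/41 = -26153/328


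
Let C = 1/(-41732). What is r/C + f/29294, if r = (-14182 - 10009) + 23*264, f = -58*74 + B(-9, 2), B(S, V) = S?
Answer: 22150426907451/29294 ≈ 7.5614e+8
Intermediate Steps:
C = -1/41732 ≈ -2.3962e-5
f = -4301 (f = -58*74 - 9 = -4292 - 9 = -4301)
r = -18119 (r = -24191 + 6072 = -18119)
r/C + f/29294 = -18119/(-1/41732) - 4301/29294 = -18119*(-41732) - 4301*1/29294 = 756142108 - 4301/29294 = 22150426907451/29294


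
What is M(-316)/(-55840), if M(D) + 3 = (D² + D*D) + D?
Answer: -199393/55840 ≈ -3.5708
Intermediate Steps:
M(D) = -3 + D + 2*D² (M(D) = -3 + ((D² + D*D) + D) = -3 + ((D² + D²) + D) = -3 + (2*D² + D) = -3 + (D + 2*D²) = -3 + D + 2*D²)
M(-316)/(-55840) = (-3 - 316 + 2*(-316)²)/(-55840) = (-3 - 316 + 2*99856)*(-1/55840) = (-3 - 316 + 199712)*(-1/55840) = 199393*(-1/55840) = -199393/55840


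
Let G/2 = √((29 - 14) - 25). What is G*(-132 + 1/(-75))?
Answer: -19802*I*√10/75 ≈ -834.93*I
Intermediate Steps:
G = 2*I*√10 (G = 2*√((29 - 14) - 25) = 2*√(15 - 25) = 2*√(-10) = 2*(I*√10) = 2*I*√10 ≈ 6.3246*I)
G*(-132 + 1/(-75)) = (2*I*√10)*(-132 + 1/(-75)) = (2*I*√10)*(-132 - 1/75) = (2*I*√10)*(-9901/75) = -19802*I*√10/75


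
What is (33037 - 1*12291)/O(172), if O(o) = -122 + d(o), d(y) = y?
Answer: 10373/25 ≈ 414.92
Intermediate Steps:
O(o) = -122 + o
(33037 - 1*12291)/O(172) = (33037 - 1*12291)/(-122 + 172) = (33037 - 12291)/50 = 20746*(1/50) = 10373/25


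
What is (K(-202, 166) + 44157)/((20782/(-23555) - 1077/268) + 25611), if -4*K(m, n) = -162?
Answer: 279007326150/161644645829 ≈ 1.7261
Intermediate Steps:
K(m, n) = 81/2 (K(m, n) = -¼*(-162) = 81/2)
(K(-202, 166) + 44157)/((20782/(-23555) - 1077/268) + 25611) = (81/2 + 44157)/((20782/(-23555) - 1077/268) + 25611) = 88395/(2*((20782*(-1/23555) - 1077*1/268) + 25611)) = 88395/(2*((-20782/23555 - 1077/268) + 25611)) = 88395/(2*(-30938311/6312740 + 25611)) = 88395/(2*(161644645829/6312740)) = (88395/2)*(6312740/161644645829) = 279007326150/161644645829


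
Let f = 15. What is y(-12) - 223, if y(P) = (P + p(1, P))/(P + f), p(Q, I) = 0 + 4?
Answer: -677/3 ≈ -225.67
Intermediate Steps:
p(Q, I) = 4
y(P) = (4 + P)/(15 + P) (y(P) = (P + 4)/(P + 15) = (4 + P)/(15 + P))
y(-12) - 223 = (4 - 12)/(15 - 12) - 223 = -8/3 - 223 = -677/3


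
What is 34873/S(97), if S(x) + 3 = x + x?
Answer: 34873/191 ≈ 182.58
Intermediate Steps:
S(x) = -3 + 2*x (S(x) = -3 + (x + x) = -3 + 2*x)
34873/S(97) = 34873/(-3 + 2*97) = 34873/(-3 + 194) = 34873/191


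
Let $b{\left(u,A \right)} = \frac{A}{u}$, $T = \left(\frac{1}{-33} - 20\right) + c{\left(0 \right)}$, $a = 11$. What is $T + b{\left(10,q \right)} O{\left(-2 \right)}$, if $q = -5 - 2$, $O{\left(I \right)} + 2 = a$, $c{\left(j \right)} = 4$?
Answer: $- \frac{7369}{330} \approx -22.33$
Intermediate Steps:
$O{\left(I \right)} = 9$ ($O{\left(I \right)} = -2 + 11 = 9$)
$T = - \frac{529}{33}$ ($T = \left(\frac{1}{-33} - 20\right) + 4 = \left(- \frac{1}{33} - 20\right) + 4 = - \frac{661}{33} + 4 = - \frac{529}{33} \approx -16.03$)
$q = -7$ ($q = -5 - 2 = -7$)
$T + b{\left(10,q \right)} O{\left(-2 \right)} = - \frac{529}{33} + - \frac{7}{10} \cdot 9 = - \frac{529}{33} + \left(-7\right) \frac{1}{10} \cdot 9 = - \frac{529}{33} - \frac{63}{10} = - \frac{7369}{330}$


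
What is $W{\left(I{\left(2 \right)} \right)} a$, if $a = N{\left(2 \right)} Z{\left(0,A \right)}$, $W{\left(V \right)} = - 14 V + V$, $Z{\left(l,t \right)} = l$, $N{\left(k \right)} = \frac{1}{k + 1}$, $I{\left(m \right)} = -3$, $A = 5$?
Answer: $0$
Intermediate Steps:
$N{\left(k \right)} = \frac{1}{1 + k}$
$W{\left(V \right)} = - 13 V$
$a = 0$ ($a = \frac{1}{1 + 2} \cdot 0 = \frac{1}{3} \cdot 0 = 0$)
$W{\left(I{\left(2 \right)} \right)} a = \left(-13\right) \left(-3\right) 0 = 39 \cdot 0 = 0$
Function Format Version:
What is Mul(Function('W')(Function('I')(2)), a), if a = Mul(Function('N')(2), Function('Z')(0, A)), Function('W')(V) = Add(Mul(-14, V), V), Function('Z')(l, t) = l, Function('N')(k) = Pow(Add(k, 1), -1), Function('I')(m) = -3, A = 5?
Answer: 0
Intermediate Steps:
Function('N')(k) = Pow(Add(1, k), -1)
Function('W')(V) = Mul(-13, V)
a = 0 (a = Mul(Pow(Add(1, 2), -1), 0) = Mul(Pow(3, -1), 0) = Mul(Rational(1, 3), 0) = 0)
Mul(Function('W')(Function('I')(2)), a) = Mul(Mul(-13, -3), 0) = Mul(39, 0) = 0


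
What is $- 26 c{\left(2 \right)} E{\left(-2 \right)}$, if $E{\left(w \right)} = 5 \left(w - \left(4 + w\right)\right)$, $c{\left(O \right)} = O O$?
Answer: $2080$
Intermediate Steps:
$c{\left(O \right)} = O^{2}$
$E{\left(w \right)} = -20$ ($E{\left(w \right)} = 5 \left(-4\right) = -20$)
$- 26 c{\left(2 \right)} E{\left(-2 \right)} = - 26 \cdot 2^{2} \left(-20\right) = \left(-26\right) 4 \left(-20\right) = \left(-104\right) \left(-20\right) = 2080$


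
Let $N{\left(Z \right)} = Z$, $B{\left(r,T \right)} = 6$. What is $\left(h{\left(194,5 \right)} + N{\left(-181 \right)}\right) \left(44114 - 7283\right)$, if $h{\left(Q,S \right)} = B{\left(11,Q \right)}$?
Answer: $-6445425$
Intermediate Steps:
$h{\left(Q,S \right)} = 6$
$\left(h{\left(194,5 \right)} + N{\left(-181 \right)}\right) \left(44114 - 7283\right) = \left(6 - 181\right) \left(44114 - 7283\right) = \left(-175\right) 36831 = -6445425$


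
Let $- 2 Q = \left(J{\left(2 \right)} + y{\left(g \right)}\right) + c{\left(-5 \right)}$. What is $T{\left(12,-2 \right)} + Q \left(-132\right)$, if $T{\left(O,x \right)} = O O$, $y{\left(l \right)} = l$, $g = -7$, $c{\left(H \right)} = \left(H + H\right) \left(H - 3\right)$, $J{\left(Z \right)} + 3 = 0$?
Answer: $4764$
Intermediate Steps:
$J{\left(Z \right)} = -3$ ($J{\left(Z \right)} = -3 + 0 = -3$)
$c{\left(H \right)} = 2 H \left(-3 + H\right)$
$T{\left(O,x \right)} = O^{2}$
$Q = -35$ ($Q = - \frac{\left(-3 - 7\right) + 2 \left(-5\right) \left(-3 - 5\right)}{2} = - \frac{-10 + 2 \left(-5\right) \left(-8\right)}{2} = - \frac{-10 + 80}{2} = \left(- \frac{1}{2}\right) 70 = -35$)
$T{\left(12,-2 \right)} + Q \left(-132\right) = 12^{2} - -4620 = 144 + 4620 = 4764$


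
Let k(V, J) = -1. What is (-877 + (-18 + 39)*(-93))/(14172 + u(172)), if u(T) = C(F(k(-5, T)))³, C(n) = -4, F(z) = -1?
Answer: -1415/7054 ≈ -0.20060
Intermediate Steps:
u(T) = -64 (u(T) = (-4)³ = -64)
(-877 + (-18 + 39)*(-93))/(14172 + u(172)) = (-877 + (-18 + 39)*(-93))/(14172 - 64) = (-877 + 21*(-93))/14108 = (-877 - 1953)*(1/14108) = -2830*1/14108 = -1415/7054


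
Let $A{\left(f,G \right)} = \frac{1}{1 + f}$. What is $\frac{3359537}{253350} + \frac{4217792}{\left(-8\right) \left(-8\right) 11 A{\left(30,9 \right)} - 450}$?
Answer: $- \frac{16540702636049}{1677937050} \approx -9857.8$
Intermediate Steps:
$\frac{3359537}{253350} + \frac{4217792}{\left(-8\right) \left(-8\right) 11 A{\left(30,9 \right)} - 450} = \frac{3359537}{253350} + \frac{4217792}{\frac{\left(-8\right) \left(-8\right) 11}{1 + 30} - 450} = 3359537 \cdot \frac{1}{253350} + \frac{4217792}{\frac{64 \cdot 11}{31} - 450} = \frac{3359537}{253350} + \frac{4217792}{704 \cdot \frac{1}{31} - 450} = \frac{3359537}{253350} + \frac{4217792}{\frac{704}{31} - 450} = \frac{3359537}{253350} + \frac{4217792}{- \frac{13246}{31}} = \frac{3359537}{253350} + 4217792 \left(- \frac{31}{13246}\right) = \frac{3359537}{253350} - \frac{65375776}{6623} = - \frac{16540702636049}{1677937050}$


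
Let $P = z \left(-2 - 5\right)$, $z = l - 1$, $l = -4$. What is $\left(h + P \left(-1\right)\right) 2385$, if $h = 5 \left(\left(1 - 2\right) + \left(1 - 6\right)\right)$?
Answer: $-155025$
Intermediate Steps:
$z = -5$ ($z = -4 - 1 = -5$)
$P = 35$ ($P = - 5 \left(-2 - 5\right) = \left(-5\right) \left(-7\right) = 35$)
$h = -30$ ($h = 5 \left(\left(1 - 2\right) + \left(1 - 6\right)\right) = 5 \left(-1 - 5\right) = 5 \left(-6\right) = -30$)
$\left(h + P \left(-1\right)\right) 2385 = \left(-30 + 35 \left(-1\right)\right) 2385 = \left(-30 - 35\right) 2385 = \left(-65\right) 2385 = -155025$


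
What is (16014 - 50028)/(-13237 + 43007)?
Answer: -17007/14885 ≈ -1.1426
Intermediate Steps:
(16014 - 50028)/(-13237 + 43007) = -34014/29770 = -34014*1/29770 = -17007/14885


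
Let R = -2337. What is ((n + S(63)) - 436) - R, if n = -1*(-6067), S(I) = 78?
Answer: 8046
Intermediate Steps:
n = 6067
((n + S(63)) - 436) - R = ((6067 + 78) - 436) - 1*(-2337) = (6145 - 436) + 2337 = 5709 + 2337 = 8046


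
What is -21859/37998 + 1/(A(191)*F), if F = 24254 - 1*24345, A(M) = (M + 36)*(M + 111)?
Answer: -34091382406/59261813793 ≈ -0.57527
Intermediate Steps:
A(M) = (36 + M)*(111 + M)
F = -91 (F = 24254 - 24345 = -91)
-21859/37998 + 1/(A(191)*F) = -21859/37998 + 1/((3996 + 191² + 147*191)*(-91)) = -21859*1/37998 - 1/91/(3996 + 36481 + 28077) = -21859/37998 - 1/91/68554 = -21859/37998 + (1/68554)*(-1/91) = -21859/37998 - 1/6238414 = -34091382406/59261813793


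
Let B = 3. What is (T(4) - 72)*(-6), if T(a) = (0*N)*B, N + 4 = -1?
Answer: 432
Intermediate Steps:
N = -5 (N = -4 - 1 = -5)
T(a) = 0 (T(a) = (0*(-5))*3 = 0*3 = 0)
(T(4) - 72)*(-6) = (0 - 72)*(-6) = -72*(-6) = 432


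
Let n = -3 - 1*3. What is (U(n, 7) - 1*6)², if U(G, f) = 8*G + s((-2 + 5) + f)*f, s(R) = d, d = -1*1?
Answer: 3721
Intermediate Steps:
d = -1
s(R) = -1
n = -6 (n = -3 - 3 = -6)
U(G, f) = -f + 8*G (U(G, f) = 8*G - f = -f + 8*G)
(U(n, 7) - 1*6)² = ((-1*7 + 8*(-6)) - 1*6)² = ((-7 - 48) - 6)² = (-55 - 6)² = (-61)² = 3721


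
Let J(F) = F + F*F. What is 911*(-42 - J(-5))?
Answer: -56482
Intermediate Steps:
J(F) = F + F²
911*(-42 - J(-5)) = 911*(-42 - (-5)*(1 - 5)) = 911*(-42 - (-5)*(-4)) = 911*(-42 - 1*20) = 911*(-42 - 20) = 911*(-62) = -56482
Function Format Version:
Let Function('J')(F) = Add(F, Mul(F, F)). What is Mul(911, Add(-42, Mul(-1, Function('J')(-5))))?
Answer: -56482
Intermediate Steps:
Function('J')(F) = Add(F, Pow(F, 2))
Mul(911, Add(-42, Mul(-1, Function('J')(-5)))) = Mul(911, Add(-42, Mul(-1, Mul(-5, Add(1, -5))))) = Mul(911, Add(-42, Mul(-1, Mul(-5, -4)))) = Mul(911, Add(-42, Mul(-1, 20))) = Mul(911, Add(-42, -20)) = Mul(911, -62) = -56482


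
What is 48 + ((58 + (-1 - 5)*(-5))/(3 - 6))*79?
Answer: -6808/3 ≈ -2269.3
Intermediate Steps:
48 + ((58 + (-1 - 5)*(-5))/(3 - 6))*79 = 48 + ((58 - 6*(-5))/(-3))*79 = 48 + ((58 + 30)*(-⅓))*79 = 48 + (88*(-⅓))*79 = 48 - 88/3*79 = 48 - 6952/3 = -6808/3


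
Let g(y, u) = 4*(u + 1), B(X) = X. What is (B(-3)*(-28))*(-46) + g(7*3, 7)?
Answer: -3832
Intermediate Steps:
g(y, u) = 4 + 4*u (g(y, u) = 4*(1 + u) = 4 + 4*u)
(B(-3)*(-28))*(-46) + g(7*3, 7) = -3*(-28)*(-46) + (4 + 4*7) = 84*(-46) + (4 + 28) = -3864 + 32 = -3832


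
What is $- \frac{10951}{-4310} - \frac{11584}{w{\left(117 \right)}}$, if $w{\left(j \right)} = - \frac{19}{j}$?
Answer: $\frac{5841671749}{81890} \approx 71336.0$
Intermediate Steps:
$- \frac{10951}{-4310} - \frac{11584}{w{\left(117 \right)}} = - \frac{10951}{-4310} - \frac{11584}{\left(-19\right) \frac{1}{117}} = \left(-10951\right) \left(- \frac{1}{4310}\right) - \frac{11584}{\left(-19\right) \frac{1}{117}} = \frac{10951}{4310} - \frac{11584}{- \frac{19}{117}} = \frac{10951}{4310} - - \frac{1355328}{19} = \frac{10951}{4310} + \frac{1355328}{19} = \frac{5841671749}{81890}$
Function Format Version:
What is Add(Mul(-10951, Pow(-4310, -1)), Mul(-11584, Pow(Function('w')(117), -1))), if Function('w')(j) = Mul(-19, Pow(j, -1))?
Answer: Rational(5841671749, 81890) ≈ 71336.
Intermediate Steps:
Add(Mul(-10951, Pow(-4310, -1)), Mul(-11584, Pow(Function('w')(117), -1))) = Add(Mul(-10951, Pow(-4310, -1)), Mul(-11584, Pow(Mul(-19, Pow(117, -1)), -1))) = Add(Mul(-10951, Rational(-1, 4310)), Mul(-11584, Pow(Mul(-19, Rational(1, 117)), -1))) = Add(Rational(10951, 4310), Mul(-11584, Pow(Rational(-19, 117), -1))) = Add(Rational(10951, 4310), Mul(-11584, Rational(-117, 19))) = Add(Rational(10951, 4310), Rational(1355328, 19)) = Rational(5841671749, 81890)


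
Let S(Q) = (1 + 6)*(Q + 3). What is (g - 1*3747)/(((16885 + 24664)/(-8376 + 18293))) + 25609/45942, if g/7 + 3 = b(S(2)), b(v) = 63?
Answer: -1514739841837/1908844158 ≈ -793.54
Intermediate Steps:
S(Q) = 21 + 7*Q (S(Q) = 7*(3 + Q) = 21 + 7*Q)
g = 420 (g = -21 + 7*63 = -21 + 441 = 420)
(g - 1*3747)/(((16885 + 24664)/(-8376 + 18293))) + 25609/45942 = (420 - 1*3747)/(((16885 + 24664)/(-8376 + 18293))) + 25609/45942 = (420 - 3747)/((41549/9917)) + 25609*(1/45942) = -3327/(41549*(1/9917)) + 25609/45942 = -3327/41549/9917 + 25609/45942 = -3327*9917/41549 + 25609/45942 = -32993859/41549 + 25609/45942 = -1514739841837/1908844158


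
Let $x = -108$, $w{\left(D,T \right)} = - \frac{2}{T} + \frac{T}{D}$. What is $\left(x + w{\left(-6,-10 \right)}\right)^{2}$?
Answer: $\frac{2534464}{225} \approx 11264.0$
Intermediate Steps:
$\left(x + w{\left(-6,-10 \right)}\right)^{2} = \left(-108 - \left(- \frac{5}{3} - \frac{1}{5}\right)\right)^{2} = \left(-108 - - \frac{28}{15}\right)^{2} = \left(-108 + \left(\frac{1}{5} + \frac{5}{3}\right)\right)^{2} = \left(-108 + \frac{28}{15}\right)^{2} = \left(- \frac{1592}{15}\right)^{2} = \frac{2534464}{225}$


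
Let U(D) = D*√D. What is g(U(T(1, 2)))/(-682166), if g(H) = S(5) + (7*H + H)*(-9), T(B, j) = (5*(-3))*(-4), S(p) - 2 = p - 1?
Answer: -3/341083 + 4320*√15/341083 ≈ 0.049045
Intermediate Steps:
S(p) = 1 + p (S(p) = 2 + (p - 1) = 2 + (-1 + p) = 1 + p)
T(B, j) = 60 (T(B, j) = -15*(-4) = 60)
U(D) = D^(3/2)
g(H) = 6 - 72*H (g(H) = (1 + 5) + (7*H + H)*(-9) = 6 + (8*H)*(-9) = 6 - 72*H)
g(U(T(1, 2)))/(-682166) = (6 - 8640*√15)/(-682166) = (6 - 8640*√15)*(-1/682166) = -3/341083 + 4320*√15/341083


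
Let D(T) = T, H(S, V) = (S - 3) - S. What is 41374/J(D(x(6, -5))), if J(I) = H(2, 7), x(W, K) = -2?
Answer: -41374/3 ≈ -13791.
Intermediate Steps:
H(S, V) = -3 (H(S, V) = (-3 + S) - S = -3)
J(I) = -3
41374/J(D(x(6, -5))) = 41374/(-3) = 41374*(-1/3) = -41374/3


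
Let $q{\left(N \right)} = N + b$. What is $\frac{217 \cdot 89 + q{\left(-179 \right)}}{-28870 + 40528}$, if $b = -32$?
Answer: $\frac{9551}{5829} \approx 1.6385$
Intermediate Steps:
$q{\left(N \right)} = -32 + N$ ($q{\left(N \right)} = N - 32 = -32 + N$)
$\frac{217 \cdot 89 + q{\left(-179 \right)}}{-28870 + 40528} = \frac{217 \cdot 89 - 211}{-28870 + 40528} = \frac{19313 - 211}{11658} = 19102 \cdot \frac{1}{11658} = \frac{9551}{5829}$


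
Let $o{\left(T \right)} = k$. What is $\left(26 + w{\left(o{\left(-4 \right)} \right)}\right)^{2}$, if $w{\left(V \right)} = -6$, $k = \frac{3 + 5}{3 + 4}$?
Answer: $400$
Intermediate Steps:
$k = \frac{8}{7} \approx 1.1429$
$o{\left(T \right)} = \frac{8}{7}$
$\left(26 + w{\left(o{\left(-4 \right)} \right)}\right)^{2} = \left(26 - 6\right)^{2} = 20^{2} = 400$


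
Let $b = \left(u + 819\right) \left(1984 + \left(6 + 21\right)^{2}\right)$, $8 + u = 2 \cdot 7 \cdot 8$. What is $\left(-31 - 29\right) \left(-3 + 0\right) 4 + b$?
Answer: $2504819$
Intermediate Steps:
$u = 104$ ($u = -8 + 2 \cdot 7 \cdot 8 = -8 + 14 \cdot 8 = -8 + 112 = 104$)
$b = 2504099$ ($b = \left(104 + 819\right) \left(1984 + \left(6 + 21\right)^{2}\right) = 923 \left(1984 + 27^{2}\right) = 923 \left(1984 + 729\right) = 923 \cdot 2713 = 2504099$)
$\left(-31 - 29\right) \left(-3 + 0\right) 4 + b = \left(-31 - 29\right) \left(-3 + 0\right) 4 + 2504099 = - 60 \left(\left(-3\right) 4\right) + 2504099 = \left(-60\right) \left(-12\right) + 2504099 = 720 + 2504099 = 2504819$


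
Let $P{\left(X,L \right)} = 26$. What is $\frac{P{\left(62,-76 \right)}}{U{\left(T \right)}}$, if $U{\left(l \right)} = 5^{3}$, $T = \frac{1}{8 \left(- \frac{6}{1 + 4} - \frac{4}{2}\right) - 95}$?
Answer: $\frac{26}{125} \approx 0.208$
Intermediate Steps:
$T = - \frac{5}{603}$ ($T = \frac{1}{8 \left(- \frac{6}{5} - 2\right) - 95} = \frac{1}{8 \left(- \frac{16}{5}\right) - 95} = \frac{1}{- \frac{128}{5} - 95} = \frac{1}{- \frac{603}{5}} = - \frac{5}{603} \approx -0.0082919$)
$U{\left(l \right)} = 125$
$\frac{P{\left(62,-76 \right)}}{U{\left(T \right)}} = \frac{26}{125}$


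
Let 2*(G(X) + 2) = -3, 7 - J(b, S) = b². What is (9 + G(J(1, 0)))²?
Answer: 121/4 ≈ 30.250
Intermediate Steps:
J(b, S) = 7 - b²
G(X) = -7/2 (G(X) = -2 + (½)*(-3) = -2 - 3/2 = -7/2)
(9 + G(J(1, 0)))² = (9 - 7/2)² = (11/2)² = 121/4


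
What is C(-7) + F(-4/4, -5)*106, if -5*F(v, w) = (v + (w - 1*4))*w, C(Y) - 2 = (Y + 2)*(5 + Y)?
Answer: -1048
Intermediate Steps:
C(Y) = 2 + (2 + Y)*(5 + Y) (C(Y) = 2 + (Y + 2)*(5 + Y) = 2 + (2 + Y)*(5 + Y))
F(v, w) = -w*(-4 + v + w)/5 (F(v, w) = -(v + (w - 1*4))*w/5 = -(v + (w - 4))*w/5 = -(v + (-4 + w))*w/5 = -(-4 + v + w)*w/5 = -w*(-4 + v + w)/5)
C(-7) + F(-4/4, -5)*106 = (12 + (-7)² + 7*(-7)) + ((⅕)*(-5)*(4 - (-4)/4 - 1*(-5)))*106 = (12 + 49 - 49) + ((⅕)*(-5)*(4 - (-4)/4 + 5))*106 = 12 + ((⅕)*(-5)*(4 - 1*(-1) + 5))*106 = 12 + ((⅕)*(-5)*(4 + 1 + 5))*106 = 12 + ((⅕)*(-5)*10)*106 = 12 - 10*106 = 12 - 1060 = -1048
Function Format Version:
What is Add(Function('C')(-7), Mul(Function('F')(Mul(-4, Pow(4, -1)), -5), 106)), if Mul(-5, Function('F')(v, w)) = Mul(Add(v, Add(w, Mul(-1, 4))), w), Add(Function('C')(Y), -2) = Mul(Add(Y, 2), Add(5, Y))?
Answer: -1048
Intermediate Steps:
Function('C')(Y) = Add(2, Mul(Add(2, Y), Add(5, Y))) (Function('C')(Y) = Add(2, Mul(Add(Y, 2), Add(5, Y))) = Add(2, Mul(Add(2, Y), Add(5, Y))))
Function('F')(v, w) = Mul(Rational(-1, 5), w, Add(-4, v, w)) (Function('F')(v, w) = Mul(Rational(-1, 5), Mul(Add(v, Add(w, Mul(-1, 4))), w)) = Mul(Rational(-1, 5), Mul(Add(v, Add(w, -4)), w)) = Mul(Rational(-1, 5), Mul(Add(v, Add(-4, w)), w)) = Mul(Rational(-1, 5), Mul(Add(-4, v, w), w)) = Mul(Rational(-1, 5), Mul(w, Add(-4, v, w))) = Mul(Rational(-1, 5), w, Add(-4, v, w)))
Add(Function('C')(-7), Mul(Function('F')(Mul(-4, Pow(4, -1)), -5), 106)) = Add(Add(12, Pow(-7, 2), Mul(7, -7)), Mul(Mul(Rational(1, 5), -5, Add(4, Mul(-1, Mul(-4, Pow(4, -1))), Mul(-1, -5))), 106)) = Add(Add(12, 49, -49), Mul(Mul(Rational(1, 5), -5, Add(4, Mul(-1, Mul(-4, Rational(1, 4))), 5)), 106)) = Add(12, Mul(Mul(Rational(1, 5), -5, Add(4, Mul(-1, -1), 5)), 106)) = Add(12, Mul(Mul(Rational(1, 5), -5, Add(4, 1, 5)), 106)) = Add(12, Mul(Mul(Rational(1, 5), -5, 10), 106)) = Add(12, Mul(-10, 106)) = Add(12, -1060) = -1048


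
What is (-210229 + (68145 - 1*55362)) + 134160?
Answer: -63286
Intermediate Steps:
(-210229 + (68145 - 1*55362)) + 134160 = (-210229 + (68145 - 55362)) + 134160 = (-210229 + 12783) + 134160 = -197446 + 134160 = -63286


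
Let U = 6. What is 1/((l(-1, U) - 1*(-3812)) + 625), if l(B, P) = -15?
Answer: 1/4422 ≈ 0.00022614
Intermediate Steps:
1/((l(-1, U) - 1*(-3812)) + 625) = 1/((-15 - 1*(-3812)) + 625) = 1/((-15 + 3812) + 625) = 1/(3797 + 625) = 1/4422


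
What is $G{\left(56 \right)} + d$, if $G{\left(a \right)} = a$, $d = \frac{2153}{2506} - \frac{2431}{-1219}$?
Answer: $\frac{179786177}{3054814} \approx 58.853$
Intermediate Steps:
$d = \frac{8716593}{3054814}$ ($d = 2153 \cdot \frac{1}{2506} - - \frac{2431}{1219} = \frac{2153}{2506} + \frac{2431}{1219} = \frac{8716593}{3054814} \approx 2.8534$)
$G{\left(56 \right)} + d = 56 + \frac{8716593}{3054814} = \frac{179786177}{3054814}$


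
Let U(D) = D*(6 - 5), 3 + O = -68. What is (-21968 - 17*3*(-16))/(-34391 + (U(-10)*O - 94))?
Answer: 21152/33775 ≈ 0.62626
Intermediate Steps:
O = -71 (O = -3 - 68 = -71)
U(D) = D (U(D) = D*1 = D)
(-21968 - 17*3*(-16))/(-34391 + (U(-10)*O - 94)) = (-21968 - 17*3*(-16))/(-34391 + (-10*(-71) - 94)) = (-21968 - 51*(-16))/(-34391 + (710 - 94)) = (-21968 + 816)/(-34391 + 616) = -21152/(-33775) = -21152*(-1/33775) = 21152/33775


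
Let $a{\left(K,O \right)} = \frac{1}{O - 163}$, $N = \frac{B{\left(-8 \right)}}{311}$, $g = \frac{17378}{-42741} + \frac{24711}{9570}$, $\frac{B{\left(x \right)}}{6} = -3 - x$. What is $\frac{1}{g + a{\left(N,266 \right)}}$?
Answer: $\frac{14043410370}{30688388881} \approx 0.45761$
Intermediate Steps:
$B{\left(x \right)} = -18 - 6 x$ ($B{\left(x \right)} = 6 \left(-3 - x\right) = -18 - 6 x$)
$g = \frac{296621797}{136343790}$ ($g = 17378 \left(- \frac{1}{42741}\right) + 24711 \cdot \frac{1}{9570} = - \frac{17378}{42741} + \frac{8237}{3190} = \frac{296621797}{136343790} \approx 2.1755$)
$N = \frac{30}{311}$ ($N = \frac{-18 - -48}{311} = \left(-18 + 48\right) \frac{1}{311} = 30 \cdot \frac{1}{311} = \frac{30}{311} \approx 0.096463$)
$a{\left(K,O \right)} = \frac{1}{-163 + O}$
$\frac{1}{g + a{\left(N,266 \right)}} = \frac{1}{\frac{296621797}{136343790} + \frac{1}{-163 + 266}} = \frac{1}{\frac{296621797}{136343790} + \frac{1}{103}} = \frac{1}{\frac{30688388881}{14043410370}} = \frac{14043410370}{30688388881}$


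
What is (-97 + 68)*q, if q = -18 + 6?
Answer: 348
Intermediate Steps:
q = -12
(-97 + 68)*q = (-97 + 68)*(-12) = -29*(-12) = 348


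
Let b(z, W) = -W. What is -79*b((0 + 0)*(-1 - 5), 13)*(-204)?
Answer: -209508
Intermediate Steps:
-79*b((0 + 0)*(-1 - 5), 13)*(-204) = -(-79)*13*(-204) = -79*(-13)*(-204) = 1027*(-204) = -209508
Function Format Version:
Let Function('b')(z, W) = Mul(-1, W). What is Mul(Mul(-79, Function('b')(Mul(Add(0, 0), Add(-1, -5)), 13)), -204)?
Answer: -209508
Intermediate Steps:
Mul(Mul(-79, Function('b')(Mul(Add(0, 0), Add(-1, -5)), 13)), -204) = Mul(Mul(-79, Mul(-1, 13)), -204) = Mul(Mul(-79, -13), -204) = Mul(1027, -204) = -209508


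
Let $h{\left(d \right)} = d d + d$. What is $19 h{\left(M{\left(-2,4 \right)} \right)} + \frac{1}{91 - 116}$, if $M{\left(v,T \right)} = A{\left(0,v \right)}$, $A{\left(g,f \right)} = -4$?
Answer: $\frac{5699}{25} \approx 227.96$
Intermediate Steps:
$M{\left(v,T \right)} = -4$
$h{\left(d \right)} = d + d^{2}$ ($h{\left(d \right)} = d^{2} + d = d + d^{2}$)
$19 h{\left(M{\left(-2,4 \right)} \right)} + \frac{1}{91 - 116} = 19 \left(- 4 \left(1 - 4\right)\right) + \frac{1}{91 - 116} = 19 \left(\left(-4\right) \left(-3\right)\right) + \frac{1}{-25} = 19 \cdot 12 - \frac{1}{25} = 228 - \frac{1}{25} = \frac{5699}{25}$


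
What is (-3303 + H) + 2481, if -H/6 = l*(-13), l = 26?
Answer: 1206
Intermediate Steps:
H = 2028 (H = -156*(-13) = -6*(-338) = 2028)
(-3303 + H) + 2481 = (-3303 + 2028) + 2481 = -1275 + 2481 = 1206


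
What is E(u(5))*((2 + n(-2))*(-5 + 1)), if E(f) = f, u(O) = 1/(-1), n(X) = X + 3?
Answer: 12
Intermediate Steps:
n(X) = 3 + X
u(O) = -1
E(u(5))*((2 + n(-2))*(-5 + 1)) = -(2 + (3 - 2))*(-5 + 1) = -(2 + 1)*(-4) = -3*(-4) = -1*(-12) = 12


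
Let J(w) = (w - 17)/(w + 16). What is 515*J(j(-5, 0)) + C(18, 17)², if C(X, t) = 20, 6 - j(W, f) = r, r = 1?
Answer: 740/7 ≈ 105.71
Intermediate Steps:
j(W, f) = 5 (j(W, f) = 6 - 1*1 = 6 - 1 = 5)
J(w) = (-17 + w)/(16 + w)
515*J(j(-5, 0)) + C(18, 17)² = 515*((-17 + 5)/(16 + 5)) + 20² = 515*(-12/21) + 400 = 515*((1/21)*(-12)) + 400 = 515*(-4/7) + 400 = -2060/7 + 400 = 740/7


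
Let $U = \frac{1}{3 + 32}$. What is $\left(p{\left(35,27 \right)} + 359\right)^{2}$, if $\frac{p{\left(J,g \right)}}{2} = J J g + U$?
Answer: $\frac{5418731985489}{1225} \approx 4.4235 \cdot 10^{9}$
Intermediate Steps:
$U = \frac{1}{35} \approx 0.028571$
$p{\left(J,g \right)} = \frac{2}{35} + 2 g J^{2}$ ($p{\left(J,g \right)} = 2 \left(J J g + \frac{1}{35}\right) = 2 \left(J^{2} g + \frac{1}{35}\right) = 2 \left(g J^{2} + \frac{1}{35}\right) = 2 \left(\frac{1}{35} + g J^{2}\right) = \frac{2}{35} + 2 g J^{2}$)
$\left(p{\left(35,27 \right)} + 359\right)^{2} = \left(\left(\frac{2}{35} + 2 \cdot 27 \cdot 35^{2}\right) + 359\right)^{2} = \left(\left(\frac{2}{35} + 2 \cdot 27 \cdot 1225\right) + 359\right)^{2} = \left(\left(\frac{2}{35} + 66150\right) + 359\right)^{2} = \left(\frac{2315252}{35} + 359\right)^{2} = \left(\frac{2327817}{35}\right)^{2} = \frac{5418731985489}{1225}$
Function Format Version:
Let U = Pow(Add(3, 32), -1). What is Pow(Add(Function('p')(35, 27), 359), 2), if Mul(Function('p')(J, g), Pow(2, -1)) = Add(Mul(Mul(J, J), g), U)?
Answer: Rational(5418731985489, 1225) ≈ 4.4235e+9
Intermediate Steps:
U = Rational(1, 35) (U = Pow(35, -1) = Rational(1, 35) ≈ 0.028571)
Function('p')(J, g) = Add(Rational(2, 35), Mul(2, g, Pow(J, 2))) (Function('p')(J, g) = Mul(2, Add(Mul(Mul(J, J), g), Rational(1, 35))) = Mul(2, Add(Mul(Pow(J, 2), g), Rational(1, 35))) = Mul(2, Add(Mul(g, Pow(J, 2)), Rational(1, 35))) = Mul(2, Add(Rational(1, 35), Mul(g, Pow(J, 2)))) = Add(Rational(2, 35), Mul(2, g, Pow(J, 2))))
Pow(Add(Function('p')(35, 27), 359), 2) = Pow(Add(Add(Rational(2, 35), Mul(2, 27, Pow(35, 2))), 359), 2) = Pow(Add(Add(Rational(2, 35), Mul(2, 27, 1225)), 359), 2) = Pow(Add(Add(Rational(2, 35), 66150), 359), 2) = Pow(Add(Rational(2315252, 35), 359), 2) = Pow(Rational(2327817, 35), 2) = Rational(5418731985489, 1225)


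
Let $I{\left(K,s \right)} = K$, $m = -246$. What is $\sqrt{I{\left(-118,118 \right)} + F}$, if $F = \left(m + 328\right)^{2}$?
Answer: $3 \sqrt{734} \approx 81.277$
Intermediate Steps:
$F = 6724$ ($F = \left(-246 + 328\right)^{2} = 82^{2} = 6724$)
$\sqrt{I{\left(-118,118 \right)} + F} = \sqrt{-118 + 6724} = \sqrt{6606} = 3 \sqrt{734}$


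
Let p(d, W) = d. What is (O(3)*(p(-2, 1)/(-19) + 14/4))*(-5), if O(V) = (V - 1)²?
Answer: -1370/19 ≈ -72.105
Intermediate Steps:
O(V) = (-1 + V)²
(O(3)*(p(-2, 1)/(-19) + 14/4))*(-5) = ((-1 + 3)²*(-2/(-19) + 14/4))*(-5) = (2²*(-2*(-1/19) + 14*(¼)))*(-5) = (4*(2/19 + 7/2))*(-5) = (4*(137/38))*(-5) = (274/19)*(-5) = -1370/19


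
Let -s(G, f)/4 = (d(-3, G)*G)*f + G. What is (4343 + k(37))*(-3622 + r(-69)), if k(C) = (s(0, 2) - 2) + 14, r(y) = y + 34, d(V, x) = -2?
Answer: -15926235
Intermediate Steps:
r(y) = 34 + y
s(G, f) = -4*G + 8*G*f (s(G, f) = -4*((-2*G)*f + G) = -4*(-2*G*f + G) = -4*(G - 2*G*f) = -4*G + 8*G*f)
k(C) = 12 (k(C) = (4*0*(-1 + 2*2) - 2) + 14 = (4*0*(-1 + 4) - 2) + 14 = (4*0*3 - 2) + 14 = (0 - 2) + 14 = -2 + 14 = 12)
(4343 + k(37))*(-3622 + r(-69)) = (4343 + 12)*(-3622 + (34 - 69)) = 4355*(-3622 - 35) = 4355*(-3657) = -15926235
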